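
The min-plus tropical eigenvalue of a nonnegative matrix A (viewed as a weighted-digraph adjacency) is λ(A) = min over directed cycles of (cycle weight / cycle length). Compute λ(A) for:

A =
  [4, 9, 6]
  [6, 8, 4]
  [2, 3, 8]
λ(A) = 7/2

Enumerate directed cycles and compute their means (weight / length). Sample:
  cycle 0 → 0: weight = 4, length = 1, mean = 4/1 ≈ 4.000
  cycle 1 → 1: weight = 8, length = 1, mean = 8/1 ≈ 8.000
  cycle 2 → 2: weight = 8, length = 1, mean = 8/1 ≈ 8.000
  cycle 0 → 1 → 0: weight = 15, length = 2, mean = 15/2 ≈ 7.500
  cycle 0 → 2 → 0: weight = 8, length = 2, mean = 8/2 ≈ 4.000
  cycle 1 → 0 → 1: weight = 15, length = 2, mean = 15/2 ≈ 7.500
Minimum mean = 3.500, attained e.g. along the cycle 1 → 2 → 1 with weight 7 and length 2. So λ(A) = 7/2 = 7/2.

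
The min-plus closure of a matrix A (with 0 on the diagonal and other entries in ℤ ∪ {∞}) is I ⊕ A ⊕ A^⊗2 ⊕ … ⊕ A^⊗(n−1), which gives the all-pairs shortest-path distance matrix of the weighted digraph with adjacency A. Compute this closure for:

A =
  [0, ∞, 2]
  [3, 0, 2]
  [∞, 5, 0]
Closure =
  [0, 7, 2]
  [3, 0, 2]
  [8, 5, 0]

This is the Floyd-Warshall all-pairs shortest-path computation. For each intermediate vertex k = 0, 1, …, 2, update dist[i][j] ← min(dist[i][j], dist[i][k] + dist[k][j]). The final matrix gives, for each (i, j), the minimum total weight of any directed path from i to j (possibly empty when i = j).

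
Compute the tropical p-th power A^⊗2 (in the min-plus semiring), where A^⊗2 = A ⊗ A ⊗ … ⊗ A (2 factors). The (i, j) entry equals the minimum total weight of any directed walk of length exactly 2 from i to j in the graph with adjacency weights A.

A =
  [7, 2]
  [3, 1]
A^⊗2 =
  [5, 3]
  [4, 2]

Each entry (A^⊗2)_ij equals the minimum over all length-2 walks i = v_0 → v_1 → … → v_2 = j of Σ_t A[v_t][v_{t+1}]. For example, for (i, j) = (0, 1) we minimise over 2 possible intermediate vertex sequences; the minimum is 3, attained along the walk 0 → 1 → 1.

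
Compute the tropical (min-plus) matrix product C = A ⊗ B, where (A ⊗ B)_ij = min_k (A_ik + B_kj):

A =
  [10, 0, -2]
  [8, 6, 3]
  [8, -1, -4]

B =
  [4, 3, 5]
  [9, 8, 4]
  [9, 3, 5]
A ⊗ B =
  [7, 1, 3]
  [12, 6, 8]
  [5, -1, 1]

Apply the min-plus product entry-by-entry:
  C[0][0] = min over k of (A[0][0] + B[0][0] = 10 + 4 = 14, A[0][1] + B[1][0] = 0 + 9 = 9, A[0][2] + B[2][0] = -2 + 9 = 7) = 7 (attained at k = 2)
  C[0][1] = min over k of (A[0][0] + B[0][1] = 10 + 3 = 13, A[0][1] + B[1][1] = 0 + 8 = 8, A[0][2] + B[2][1] = -2 + 3 = 1) = 1 (attained at k = 2)
  C[0][2] = min over k of (A[0][0] + B[0][2] = 10 + 5 = 15, A[0][1] + B[1][2] = 0 + 4 = 4, A[0][2] + B[2][2] = -2 + 5 = 3) = 3 (attained at k = 2)
  C[1][0] = min over k of (A[1][0] + B[0][0] = 8 + 4 = 12, A[1][1] + B[1][0] = 6 + 9 = 15, A[1][2] + B[2][0] = 3 + 9 = 12) = 12 (attained at k = 0)
  C[1][1] = min over k of (A[1][0] + B[0][1] = 8 + 3 = 11, A[1][1] + B[1][1] = 6 + 8 = 14, A[1][2] + B[2][1] = 3 + 3 = 6) = 6 (attained at k = 2)
  C[1][2] = min over k of (A[1][0] + B[0][2] = 8 + 5 = 13, A[1][1] + B[1][2] = 6 + 4 = 10, A[1][2] + B[2][2] = 3 + 5 = 8) = 8 (attained at k = 2)
  C[2][0] = min over k of (A[2][0] + B[0][0] = 8 + 4 = 12, A[2][1] + B[1][0] = -1 + 9 = 8, A[2][2] + B[2][0] = -4 + 9 = 5) = 5 (attained at k = 2)
  C[2][1] = min over k of (A[2][0] + B[0][1] = 8 + 3 = 11, A[2][1] + B[1][1] = -1 + 8 = 7, A[2][2] + B[2][1] = -4 + 3 = -1) = -1 (attained at k = 2)
  C[2][2] = min over k of (A[2][0] + B[0][2] = 8 + 5 = 13, A[2][1] + B[1][2] = -1 + 4 = 3, A[2][2] + B[2][2] = -4 + 5 = 1) = 1 (attained at k = 2)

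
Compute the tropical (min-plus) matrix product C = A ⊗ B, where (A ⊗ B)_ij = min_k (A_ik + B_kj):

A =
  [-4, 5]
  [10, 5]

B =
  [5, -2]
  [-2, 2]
A ⊗ B =
  [1, -6]
  [3, 7]

Apply the min-plus product entry-by-entry:
  C[0][0] = min over k of (A[0][0] + B[0][0] = -4 + 5 = 1, A[0][1] + B[1][0] = 5 + -2 = 3) = 1 (attained at k = 0)
  C[0][1] = min over k of (A[0][0] + B[0][1] = -4 + -2 = -6, A[0][1] + B[1][1] = 5 + 2 = 7) = -6 (attained at k = 0)
  C[1][0] = min over k of (A[1][0] + B[0][0] = 10 + 5 = 15, A[1][1] + B[1][0] = 5 + -2 = 3) = 3 (attained at k = 1)
  C[1][1] = min over k of (A[1][0] + B[0][1] = 10 + -2 = 8, A[1][1] + B[1][1] = 5 + 2 = 7) = 7 (attained at k = 1)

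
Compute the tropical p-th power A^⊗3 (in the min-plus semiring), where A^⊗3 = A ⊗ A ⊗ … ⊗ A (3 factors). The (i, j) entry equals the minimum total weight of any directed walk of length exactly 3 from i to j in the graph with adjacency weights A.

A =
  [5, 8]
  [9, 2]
A^⊗3 =
  [15, 12]
  [13, 6]

Each entry (A^⊗3)_ij equals the minimum over all length-3 walks i = v_0 → v_1 → … → v_3 = j of Σ_t A[v_t][v_{t+1}]. For example, for (i, j) = (0, 1) we minimise over 4 possible intermediate vertex sequences; the minimum is 12, attained along the walk 0 → 1 → 1 → 1.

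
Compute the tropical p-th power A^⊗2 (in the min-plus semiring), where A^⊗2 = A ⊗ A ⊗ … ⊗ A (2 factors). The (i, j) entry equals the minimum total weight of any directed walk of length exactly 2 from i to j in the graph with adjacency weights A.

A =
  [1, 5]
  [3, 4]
A^⊗2 =
  [2, 6]
  [4, 8]

Each entry (A^⊗2)_ij equals the minimum over all length-2 walks i = v_0 → v_1 → … → v_2 = j of Σ_t A[v_t][v_{t+1}]. For example, for (i, j) = (0, 1) we minimise over 2 possible intermediate vertex sequences; the minimum is 6, attained along the walk 0 → 0 → 1.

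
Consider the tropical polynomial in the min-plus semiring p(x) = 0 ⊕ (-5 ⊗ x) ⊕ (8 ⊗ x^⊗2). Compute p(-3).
p(-3) = -8

A tropical monomial a ⊗ x^⊗i evaluates to a + i · x. Evaluating each term at x = -3:
  Term 0 contributes 0 + 0 · -3 = 0
  Term 1 contributes -5 + 1 · -3 = -8
  Term 2 contributes 8 + 2 · -3 = 2
p(-3) = ⊕ of these = min[0, -8, 2] = -8.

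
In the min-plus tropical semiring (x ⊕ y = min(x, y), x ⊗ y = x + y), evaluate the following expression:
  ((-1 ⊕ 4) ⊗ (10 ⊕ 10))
((-1 ⊕ 4) ⊗ (10 ⊕ 10)) = 9

Expand innermost to outermost. Recall ⊕ takes the minimum of its arguments and ⊗ takes their sum. Working out the expression ((-1 ⊕ 4) ⊗ (10 ⊕ 10)) gives 9.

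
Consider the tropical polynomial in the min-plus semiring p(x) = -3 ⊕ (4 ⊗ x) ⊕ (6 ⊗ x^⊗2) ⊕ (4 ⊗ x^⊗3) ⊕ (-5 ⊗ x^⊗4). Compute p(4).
p(4) = -3

A tropical monomial a ⊗ x^⊗i evaluates to a + i · x. Evaluating each term at x = 4:
  Term 0 contributes -3 + 0 · 4 = -3
  Term 1 contributes 4 + 1 · 4 = 8
  Term 2 contributes 6 + 2 · 4 = 14
  Term 3 contributes 4 + 3 · 4 = 16
  Term 4 contributes -5 + 4 · 4 = 11
p(4) = ⊕ of these = min[-3, 8, 14, 16, 11] = -3.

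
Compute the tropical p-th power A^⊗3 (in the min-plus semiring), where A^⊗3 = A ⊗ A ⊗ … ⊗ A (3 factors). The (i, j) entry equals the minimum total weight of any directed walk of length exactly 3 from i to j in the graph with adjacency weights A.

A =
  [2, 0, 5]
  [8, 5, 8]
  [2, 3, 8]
A^⊗3 =
  [6, 4, 9]
  [12, 10, 15]
  [6, 4, 9]

Each entry (A^⊗3)_ij equals the minimum over all length-3 walks i = v_0 → v_1 → … → v_3 = j of Σ_t A[v_t][v_{t+1}]. For example, for (i, j) = (0, 2) we minimise over 9 possible intermediate vertex sequences; the minimum is 9, attained along the walk 0 → 0 → 0 → 2.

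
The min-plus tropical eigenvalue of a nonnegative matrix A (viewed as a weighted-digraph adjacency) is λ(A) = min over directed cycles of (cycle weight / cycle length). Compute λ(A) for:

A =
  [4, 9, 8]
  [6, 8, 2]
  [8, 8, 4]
λ(A) = 4

Enumerate directed cycles and compute their means (weight / length). Sample:
  cycle 0 → 0: weight = 4, length = 1, mean = 4/1 ≈ 4.000
  cycle 1 → 1: weight = 8, length = 1, mean = 8/1 ≈ 8.000
  cycle 2 → 2: weight = 4, length = 1, mean = 4/1 ≈ 4.000
  cycle 0 → 1 → 0: weight = 15, length = 2, mean = 15/2 ≈ 7.500
  cycle 0 → 2 → 0: weight = 16, length = 2, mean = 16/2 ≈ 8.000
  cycle 1 → 0 → 1: weight = 15, length = 2, mean = 15/2 ≈ 7.500
Minimum mean = 4.000, attained e.g. along the cycle 0 → 0 with weight 4 and length 1. So λ(A) = 4/1 = 4.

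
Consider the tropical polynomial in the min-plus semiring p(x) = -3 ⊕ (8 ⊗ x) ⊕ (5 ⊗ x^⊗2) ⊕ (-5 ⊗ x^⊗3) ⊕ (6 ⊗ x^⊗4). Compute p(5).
p(5) = -3

A tropical monomial a ⊗ x^⊗i evaluates to a + i · x. Evaluating each term at x = 5:
  Term 0 contributes -3 + 0 · 5 = -3
  Term 1 contributes 8 + 1 · 5 = 13
  Term 2 contributes 5 + 2 · 5 = 15
  Term 3 contributes -5 + 3 · 5 = 10
  Term 4 contributes 6 + 4 · 5 = 26
p(5) = ⊕ of these = min[-3, 13, 15, 10, 26] = -3.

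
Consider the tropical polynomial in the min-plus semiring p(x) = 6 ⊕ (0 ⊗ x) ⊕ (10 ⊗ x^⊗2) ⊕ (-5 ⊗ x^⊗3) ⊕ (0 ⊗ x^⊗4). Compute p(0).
p(0) = -5

A tropical monomial a ⊗ x^⊗i evaluates to a + i · x. Evaluating each term at x = 0:
  Term 0 contributes 6 + 0 · 0 = 6
  Term 1 contributes 0 + 1 · 0 = 0
  Term 2 contributes 10 + 2 · 0 = 10
  Term 3 contributes -5 + 3 · 0 = -5
  Term 4 contributes 0 + 4 · 0 = 0
p(0) = ⊕ of these = min[6, 0, 10, -5, 0] = -5.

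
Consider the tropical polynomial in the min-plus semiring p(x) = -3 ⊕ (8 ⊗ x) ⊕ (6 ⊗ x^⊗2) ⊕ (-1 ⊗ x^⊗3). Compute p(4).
p(4) = -3

A tropical monomial a ⊗ x^⊗i evaluates to a + i · x. Evaluating each term at x = 4:
  Term 0 contributes -3 + 0 · 4 = -3
  Term 1 contributes 8 + 1 · 4 = 12
  Term 2 contributes 6 + 2 · 4 = 14
  Term 3 contributes -1 + 3 · 4 = 11
p(4) = ⊕ of these = min[-3, 12, 14, 11] = -3.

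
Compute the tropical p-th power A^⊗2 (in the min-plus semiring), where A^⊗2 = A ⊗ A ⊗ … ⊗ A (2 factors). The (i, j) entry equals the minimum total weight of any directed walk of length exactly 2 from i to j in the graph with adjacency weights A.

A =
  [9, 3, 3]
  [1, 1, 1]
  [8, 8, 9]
A^⊗2 =
  [4, 4, 4]
  [2, 2, 2]
  [9, 9, 9]

Each entry (A^⊗2)_ij equals the minimum over all length-2 walks i = v_0 → v_1 → … → v_2 = j of Σ_t A[v_t][v_{t+1}]. For example, for (i, j) = (0, 2) we minimise over 3 possible intermediate vertex sequences; the minimum is 4, attained along the walk 0 → 1 → 2.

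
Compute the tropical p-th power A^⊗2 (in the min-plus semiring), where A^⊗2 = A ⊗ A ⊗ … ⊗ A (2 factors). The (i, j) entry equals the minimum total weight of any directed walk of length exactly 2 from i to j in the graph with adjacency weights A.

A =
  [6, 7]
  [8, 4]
A^⊗2 =
  [12, 11]
  [12, 8]

Each entry (A^⊗2)_ij equals the minimum over all length-2 walks i = v_0 → v_1 → … → v_2 = j of Σ_t A[v_t][v_{t+1}]. For example, for (i, j) = (0, 1) we minimise over 2 possible intermediate vertex sequences; the minimum is 11, attained along the walk 0 → 1 → 1.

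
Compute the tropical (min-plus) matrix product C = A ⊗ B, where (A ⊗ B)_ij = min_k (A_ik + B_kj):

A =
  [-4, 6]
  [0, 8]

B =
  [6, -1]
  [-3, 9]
A ⊗ B =
  [2, -5]
  [5, -1]

Apply the min-plus product entry-by-entry:
  C[0][0] = min over k of (A[0][0] + B[0][0] = -4 + 6 = 2, A[0][1] + B[1][0] = 6 + -3 = 3) = 2 (attained at k = 0)
  C[0][1] = min over k of (A[0][0] + B[0][1] = -4 + -1 = -5, A[0][1] + B[1][1] = 6 + 9 = 15) = -5 (attained at k = 0)
  C[1][0] = min over k of (A[1][0] + B[0][0] = 0 + 6 = 6, A[1][1] + B[1][0] = 8 + -3 = 5) = 5 (attained at k = 1)
  C[1][1] = min over k of (A[1][0] + B[0][1] = 0 + -1 = -1, A[1][1] + B[1][1] = 8 + 9 = 17) = -1 (attained at k = 0)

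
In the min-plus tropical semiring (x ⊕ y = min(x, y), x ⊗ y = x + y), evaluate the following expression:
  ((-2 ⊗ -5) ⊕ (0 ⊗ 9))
((-2 ⊗ -5) ⊕ (0 ⊗ 9)) = -7

Expand innermost to outermost. Recall ⊕ takes the minimum of its arguments and ⊗ takes their sum. Working out the expression ((-2 ⊗ -5) ⊕ (0 ⊗ 9)) gives -7.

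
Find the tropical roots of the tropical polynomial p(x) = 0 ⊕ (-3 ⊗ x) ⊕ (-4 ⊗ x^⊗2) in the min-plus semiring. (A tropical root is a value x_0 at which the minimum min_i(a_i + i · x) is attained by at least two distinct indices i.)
Roots: {1, 3}

Each tropical root is a break point of the lower envelope of the lines y = a_i + i · x (there are 3 lines, with slopes 0, 1, ..., 2). Only the lines that attain the minimum somewhere contribute to roots; other lines are dominated. Here the surviving (envelope) indices are i = 2, i = 1, i = 0.
Intersections between consecutive envelope lines give the roots: for adjacent envelope indices i < j the intersection is x = (a_i − a_j) / (j − i). Reading off the sorted break points: {1, 3}.
Verification: at each break x_0, at least two indices attain the minimum of min_i(a_i + i · x_0).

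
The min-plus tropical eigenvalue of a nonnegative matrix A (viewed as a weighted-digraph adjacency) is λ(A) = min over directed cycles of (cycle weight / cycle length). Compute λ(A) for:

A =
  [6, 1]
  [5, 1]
λ(A) = 1

Enumerate directed cycles and compute their means (weight / length). Sample:
  cycle 0 → 0: weight = 6, length = 1, mean = 6/1 ≈ 6.000
  cycle 1 → 1: weight = 1, length = 1, mean = 1/1 ≈ 1.000
  cycle 0 → 1 → 0: weight = 6, length = 2, mean = 6/2 ≈ 3.000
  cycle 1 → 0 → 1: weight = 6, length = 2, mean = 6/2 ≈ 3.000
Minimum mean = 1.000, attained e.g. along the cycle 1 → 1 with weight 1 and length 1. So λ(A) = 1/1 = 1.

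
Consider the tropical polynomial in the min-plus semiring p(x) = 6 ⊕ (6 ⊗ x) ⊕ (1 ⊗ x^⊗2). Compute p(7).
p(7) = 6

A tropical monomial a ⊗ x^⊗i evaluates to a + i · x. Evaluating each term at x = 7:
  Term 0 contributes 6 + 0 · 7 = 6
  Term 1 contributes 6 + 1 · 7 = 13
  Term 2 contributes 1 + 2 · 7 = 15
p(7) = ⊕ of these = min[6, 13, 15] = 6.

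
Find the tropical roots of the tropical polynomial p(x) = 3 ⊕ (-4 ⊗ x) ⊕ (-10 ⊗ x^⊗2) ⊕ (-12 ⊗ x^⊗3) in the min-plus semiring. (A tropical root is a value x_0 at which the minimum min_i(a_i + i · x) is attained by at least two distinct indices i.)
Roots: {2, 6, 7}

Each tropical root is a break point of the lower envelope of the lines y = a_i + i · x (there are 4 lines, with slopes 0, 1, ..., 3). Only the lines that attain the minimum somewhere contribute to roots; other lines are dominated. Here the surviving (envelope) indices are i = 3, i = 2, i = 1, i = 0.
Intersections between consecutive envelope lines give the roots: for adjacent envelope indices i < j the intersection is x = (a_i − a_j) / (j − i). Reading off the sorted break points: {2, 6, 7}.
Verification: at each break x_0, at least two indices attain the minimum of min_i(a_i + i · x_0).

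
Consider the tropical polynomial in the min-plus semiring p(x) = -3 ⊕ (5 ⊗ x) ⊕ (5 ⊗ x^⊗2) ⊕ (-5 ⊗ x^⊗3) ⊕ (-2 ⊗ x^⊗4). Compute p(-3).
p(-3) = -14

A tropical monomial a ⊗ x^⊗i evaluates to a + i · x. Evaluating each term at x = -3:
  Term 0 contributes -3 + 0 · -3 = -3
  Term 1 contributes 5 + 1 · -3 = 2
  Term 2 contributes 5 + 2 · -3 = -1
  Term 3 contributes -5 + 3 · -3 = -14
  Term 4 contributes -2 + 4 · -3 = -14
p(-3) = ⊕ of these = min[-3, 2, -1, -14, -14] = -14.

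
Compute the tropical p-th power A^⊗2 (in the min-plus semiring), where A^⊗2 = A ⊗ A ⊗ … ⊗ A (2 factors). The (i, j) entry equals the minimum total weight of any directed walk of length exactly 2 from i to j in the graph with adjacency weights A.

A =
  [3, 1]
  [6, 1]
A^⊗2 =
  [6, 2]
  [7, 2]

Each entry (A^⊗2)_ij equals the minimum over all length-2 walks i = v_0 → v_1 → … → v_2 = j of Σ_t A[v_t][v_{t+1}]. For example, for (i, j) = (0, 1) we minimise over 2 possible intermediate vertex sequences; the minimum is 2, attained along the walk 0 → 1 → 1.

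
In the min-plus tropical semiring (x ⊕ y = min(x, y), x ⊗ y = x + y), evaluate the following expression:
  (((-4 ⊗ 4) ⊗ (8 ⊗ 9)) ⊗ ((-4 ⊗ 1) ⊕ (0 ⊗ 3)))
(((-4 ⊗ 4) ⊗ (8 ⊗ 9)) ⊗ ((-4 ⊗ 1) ⊕ (0 ⊗ 3))) = 14

Expand innermost to outermost. Recall ⊕ takes the minimum of its arguments and ⊗ takes their sum. Working out the expression (((-4 ⊗ 4) ⊗ (8 ⊗ 9)) ⊗ ((-4 ⊗ 1) ⊕ (0 ⊗ 3))) gives 14.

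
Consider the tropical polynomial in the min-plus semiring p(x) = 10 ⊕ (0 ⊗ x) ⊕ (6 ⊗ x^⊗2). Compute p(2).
p(2) = 2

A tropical monomial a ⊗ x^⊗i evaluates to a + i · x. Evaluating each term at x = 2:
  Term 0 contributes 10 + 0 · 2 = 10
  Term 1 contributes 0 + 1 · 2 = 2
  Term 2 contributes 6 + 2 · 2 = 10
p(2) = ⊕ of these = min[10, 2, 10] = 2.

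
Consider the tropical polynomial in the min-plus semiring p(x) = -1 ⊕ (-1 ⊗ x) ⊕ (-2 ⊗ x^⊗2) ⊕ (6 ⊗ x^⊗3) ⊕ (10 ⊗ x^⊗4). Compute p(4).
p(4) = -1

A tropical monomial a ⊗ x^⊗i evaluates to a + i · x. Evaluating each term at x = 4:
  Term 0 contributes -1 + 0 · 4 = -1
  Term 1 contributes -1 + 1 · 4 = 3
  Term 2 contributes -2 + 2 · 4 = 6
  Term 3 contributes 6 + 3 · 4 = 18
  Term 4 contributes 10 + 4 · 4 = 26
p(4) = ⊕ of these = min[-1, 3, 6, 18, 26] = -1.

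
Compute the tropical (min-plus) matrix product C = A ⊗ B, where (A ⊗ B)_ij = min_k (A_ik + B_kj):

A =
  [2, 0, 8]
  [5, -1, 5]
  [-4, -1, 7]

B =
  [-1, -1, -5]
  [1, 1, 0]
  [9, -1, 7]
A ⊗ B =
  [1, 1, -3]
  [0, 0, -1]
  [-5, -5, -9]

Apply the min-plus product entry-by-entry:
  C[0][0] = min over k of (A[0][0] + B[0][0] = 2 + -1 = 1, A[0][1] + B[1][0] = 0 + 1 = 1, A[0][2] + B[2][0] = 8 + 9 = 17) = 1 (attained at k = 0)
  C[0][1] = min over k of (A[0][0] + B[0][1] = 2 + -1 = 1, A[0][1] + B[1][1] = 0 + 1 = 1, A[0][2] + B[2][1] = 8 + -1 = 7) = 1 (attained at k = 0)
  C[0][2] = min over k of (A[0][0] + B[0][2] = 2 + -5 = -3, A[0][1] + B[1][2] = 0 + 0 = 0, A[0][2] + B[2][2] = 8 + 7 = 15) = -3 (attained at k = 0)
  C[1][0] = min over k of (A[1][0] + B[0][0] = 5 + -1 = 4, A[1][1] + B[1][0] = -1 + 1 = 0, A[1][2] + B[2][0] = 5 + 9 = 14) = 0 (attained at k = 1)
  C[1][1] = min over k of (A[1][0] + B[0][1] = 5 + -1 = 4, A[1][1] + B[1][1] = -1 + 1 = 0, A[1][2] + B[2][1] = 5 + -1 = 4) = 0 (attained at k = 1)
  C[1][2] = min over k of (A[1][0] + B[0][2] = 5 + -5 = 0, A[1][1] + B[1][2] = -1 + 0 = -1, A[1][2] + B[2][2] = 5 + 7 = 12) = -1 (attained at k = 1)
  C[2][0] = min over k of (A[2][0] + B[0][0] = -4 + -1 = -5, A[2][1] + B[1][0] = -1 + 1 = 0, A[2][2] + B[2][0] = 7 + 9 = 16) = -5 (attained at k = 0)
  C[2][1] = min over k of (A[2][0] + B[0][1] = -4 + -1 = -5, A[2][1] + B[1][1] = -1 + 1 = 0, A[2][2] + B[2][1] = 7 + -1 = 6) = -5 (attained at k = 0)
  C[2][2] = min over k of (A[2][0] + B[0][2] = -4 + -5 = -9, A[2][1] + B[1][2] = -1 + 0 = -1, A[2][2] + B[2][2] = 7 + 7 = 14) = -9 (attained at k = 0)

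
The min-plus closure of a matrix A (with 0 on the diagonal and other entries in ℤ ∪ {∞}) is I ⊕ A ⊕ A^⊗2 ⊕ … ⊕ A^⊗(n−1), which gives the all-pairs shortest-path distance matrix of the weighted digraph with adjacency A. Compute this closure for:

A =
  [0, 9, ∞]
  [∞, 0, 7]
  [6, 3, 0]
Closure =
  [0, 9, 16]
  [13, 0, 7]
  [6, 3, 0]

This is the Floyd-Warshall all-pairs shortest-path computation. For each intermediate vertex k = 0, 1, …, 2, update dist[i][j] ← min(dist[i][j], dist[i][k] + dist[k][j]). The final matrix gives, for each (i, j), the minimum total weight of any directed path from i to j (possibly empty when i = j).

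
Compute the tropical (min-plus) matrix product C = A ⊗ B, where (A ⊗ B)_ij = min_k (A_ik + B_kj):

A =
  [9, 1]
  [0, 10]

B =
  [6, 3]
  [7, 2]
A ⊗ B =
  [8, 3]
  [6, 3]

Apply the min-plus product entry-by-entry:
  C[0][0] = min over k of (A[0][0] + B[0][0] = 9 + 6 = 15, A[0][1] + B[1][0] = 1 + 7 = 8) = 8 (attained at k = 1)
  C[0][1] = min over k of (A[0][0] + B[0][1] = 9 + 3 = 12, A[0][1] + B[1][1] = 1 + 2 = 3) = 3 (attained at k = 1)
  C[1][0] = min over k of (A[1][0] + B[0][0] = 0 + 6 = 6, A[1][1] + B[1][0] = 10 + 7 = 17) = 6 (attained at k = 0)
  C[1][1] = min over k of (A[1][0] + B[0][1] = 0 + 3 = 3, A[1][1] + B[1][1] = 10 + 2 = 12) = 3 (attained at k = 0)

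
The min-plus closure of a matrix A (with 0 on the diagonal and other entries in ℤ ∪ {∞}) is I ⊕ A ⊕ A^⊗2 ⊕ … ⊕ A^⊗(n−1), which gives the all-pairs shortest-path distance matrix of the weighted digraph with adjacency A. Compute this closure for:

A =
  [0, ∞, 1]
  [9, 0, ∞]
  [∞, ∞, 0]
Closure =
  [0, ∞, 1]
  [9, 0, 10]
  [∞, ∞, 0]

This is the Floyd-Warshall all-pairs shortest-path computation. For each intermediate vertex k = 0, 1, …, 2, update dist[i][j] ← min(dist[i][j], dist[i][k] + dist[k][j]). The final matrix gives, for each (i, j), the minimum total weight of any directed path from i to j (possibly empty when i = j).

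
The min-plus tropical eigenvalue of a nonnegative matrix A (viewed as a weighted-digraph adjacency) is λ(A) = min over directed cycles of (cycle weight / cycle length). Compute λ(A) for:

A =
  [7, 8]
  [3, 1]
λ(A) = 1

Enumerate directed cycles and compute their means (weight / length). Sample:
  cycle 0 → 0: weight = 7, length = 1, mean = 7/1 ≈ 7.000
  cycle 1 → 1: weight = 1, length = 1, mean = 1/1 ≈ 1.000
  cycle 0 → 1 → 0: weight = 11, length = 2, mean = 11/2 ≈ 5.500
  cycle 1 → 0 → 1: weight = 11, length = 2, mean = 11/2 ≈ 5.500
Minimum mean = 1.000, attained e.g. along the cycle 1 → 1 with weight 1 and length 1. So λ(A) = 1/1 = 1.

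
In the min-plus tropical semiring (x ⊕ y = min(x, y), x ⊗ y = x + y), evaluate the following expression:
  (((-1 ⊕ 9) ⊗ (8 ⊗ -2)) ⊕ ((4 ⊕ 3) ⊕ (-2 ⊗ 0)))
(((-1 ⊕ 9) ⊗ (8 ⊗ -2)) ⊕ ((4 ⊕ 3) ⊕ (-2 ⊗ 0))) = -2

Expand innermost to outermost. Recall ⊕ takes the minimum of its arguments and ⊗ takes their sum. Working out the expression (((-1 ⊕ 9) ⊗ (8 ⊗ -2)) ⊕ ((4 ⊕ 3) ⊕ (-2 ⊗ 0))) gives -2.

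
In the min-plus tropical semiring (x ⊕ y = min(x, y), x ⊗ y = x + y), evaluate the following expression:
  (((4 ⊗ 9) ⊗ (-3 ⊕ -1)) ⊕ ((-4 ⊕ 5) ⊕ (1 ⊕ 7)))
(((4 ⊗ 9) ⊗ (-3 ⊕ -1)) ⊕ ((-4 ⊕ 5) ⊕ (1 ⊕ 7))) = -4

Expand innermost to outermost. Recall ⊕ takes the minimum of its arguments and ⊗ takes their sum. Working out the expression (((4 ⊗ 9) ⊗ (-3 ⊕ -1)) ⊕ ((-4 ⊕ 5) ⊕ (1 ⊕ 7))) gives -4.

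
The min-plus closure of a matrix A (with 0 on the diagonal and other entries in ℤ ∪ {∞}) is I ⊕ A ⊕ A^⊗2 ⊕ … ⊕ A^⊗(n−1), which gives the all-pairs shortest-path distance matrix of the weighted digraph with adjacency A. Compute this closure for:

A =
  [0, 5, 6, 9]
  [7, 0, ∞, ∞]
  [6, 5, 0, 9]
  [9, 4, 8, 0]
Closure =
  [0, 5, 6, 9]
  [7, 0, 13, 16]
  [6, 5, 0, 9]
  [9, 4, 8, 0]

This is the Floyd-Warshall all-pairs shortest-path computation. For each intermediate vertex k = 0, 1, …, 3, update dist[i][j] ← min(dist[i][j], dist[i][k] + dist[k][j]). The final matrix gives, for each (i, j), the minimum total weight of any directed path from i to j (possibly empty when i = j).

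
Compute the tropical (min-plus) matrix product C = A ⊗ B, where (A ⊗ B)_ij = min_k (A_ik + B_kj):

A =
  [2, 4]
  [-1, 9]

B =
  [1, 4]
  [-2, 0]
A ⊗ B =
  [2, 4]
  [0, 3]

Apply the min-plus product entry-by-entry:
  C[0][0] = min over k of (A[0][0] + B[0][0] = 2 + 1 = 3, A[0][1] + B[1][0] = 4 + -2 = 2) = 2 (attained at k = 1)
  C[0][1] = min over k of (A[0][0] + B[0][1] = 2 + 4 = 6, A[0][1] + B[1][1] = 4 + 0 = 4) = 4 (attained at k = 1)
  C[1][0] = min over k of (A[1][0] + B[0][0] = -1 + 1 = 0, A[1][1] + B[1][0] = 9 + -2 = 7) = 0 (attained at k = 0)
  C[1][1] = min over k of (A[1][0] + B[0][1] = -1 + 4 = 3, A[1][1] + B[1][1] = 9 + 0 = 9) = 3 (attained at k = 0)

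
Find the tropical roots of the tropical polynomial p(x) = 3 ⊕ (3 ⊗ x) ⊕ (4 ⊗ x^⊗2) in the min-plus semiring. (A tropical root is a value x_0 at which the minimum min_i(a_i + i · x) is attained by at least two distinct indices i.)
Roots: {-1, 0}

Each tropical root is a break point of the lower envelope of the lines y = a_i + i · x (there are 3 lines, with slopes 0, 1, ..., 2). Only the lines that attain the minimum somewhere contribute to roots; other lines are dominated. Here the surviving (envelope) indices are i = 2, i = 1, i = 0.
Intersections between consecutive envelope lines give the roots: for adjacent envelope indices i < j the intersection is x = (a_i − a_j) / (j − i). Reading off the sorted break points: {-1, 0}.
Verification: at each break x_0, at least two indices attain the minimum of min_i(a_i + i · x_0).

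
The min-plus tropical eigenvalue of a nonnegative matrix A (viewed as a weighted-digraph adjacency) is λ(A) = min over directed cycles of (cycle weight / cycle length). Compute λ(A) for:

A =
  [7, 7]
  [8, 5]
λ(A) = 5

Enumerate directed cycles and compute their means (weight / length). Sample:
  cycle 0 → 0: weight = 7, length = 1, mean = 7/1 ≈ 7.000
  cycle 1 → 1: weight = 5, length = 1, mean = 5/1 ≈ 5.000
  cycle 0 → 1 → 0: weight = 15, length = 2, mean = 15/2 ≈ 7.500
  cycle 1 → 0 → 1: weight = 15, length = 2, mean = 15/2 ≈ 7.500
Minimum mean = 5.000, attained e.g. along the cycle 1 → 1 with weight 5 and length 1. So λ(A) = 5/1 = 5.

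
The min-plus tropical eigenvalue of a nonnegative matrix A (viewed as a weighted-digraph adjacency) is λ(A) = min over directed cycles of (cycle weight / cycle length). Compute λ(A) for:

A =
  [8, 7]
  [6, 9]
λ(A) = 13/2

Enumerate directed cycles and compute their means (weight / length). Sample:
  cycle 0 → 0: weight = 8, length = 1, mean = 8/1 ≈ 8.000
  cycle 1 → 1: weight = 9, length = 1, mean = 9/1 ≈ 9.000
  cycle 0 → 1 → 0: weight = 13, length = 2, mean = 13/2 ≈ 6.500
  cycle 1 → 0 → 1: weight = 13, length = 2, mean = 13/2 ≈ 6.500
Minimum mean = 6.500, attained e.g. along the cycle 0 → 1 → 0 with weight 13 and length 2. So λ(A) = 13/2 = 13/2.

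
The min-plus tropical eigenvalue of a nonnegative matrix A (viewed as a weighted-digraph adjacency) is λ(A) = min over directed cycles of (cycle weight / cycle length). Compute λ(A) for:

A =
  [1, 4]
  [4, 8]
λ(A) = 1

Enumerate directed cycles and compute their means (weight / length). Sample:
  cycle 0 → 0: weight = 1, length = 1, mean = 1/1 ≈ 1.000
  cycle 1 → 1: weight = 8, length = 1, mean = 8/1 ≈ 8.000
  cycle 0 → 1 → 0: weight = 8, length = 2, mean = 8/2 ≈ 4.000
  cycle 1 → 0 → 1: weight = 8, length = 2, mean = 8/2 ≈ 4.000
Minimum mean = 1.000, attained e.g. along the cycle 0 → 0 with weight 1 and length 1. So λ(A) = 1/1 = 1.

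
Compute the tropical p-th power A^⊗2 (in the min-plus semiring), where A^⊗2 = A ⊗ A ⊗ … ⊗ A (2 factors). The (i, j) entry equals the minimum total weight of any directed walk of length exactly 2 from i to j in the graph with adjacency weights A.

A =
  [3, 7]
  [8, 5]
A^⊗2 =
  [6, 10]
  [11, 10]

Each entry (A^⊗2)_ij equals the minimum over all length-2 walks i = v_0 → v_1 → … → v_2 = j of Σ_t A[v_t][v_{t+1}]. For example, for (i, j) = (0, 1) we minimise over 2 possible intermediate vertex sequences; the minimum is 10, attained along the walk 0 → 0 → 1.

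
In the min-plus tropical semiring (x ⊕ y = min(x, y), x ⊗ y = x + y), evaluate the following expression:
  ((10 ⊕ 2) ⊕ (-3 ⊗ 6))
((10 ⊕ 2) ⊕ (-3 ⊗ 6)) = 2

Expand innermost to outermost. Recall ⊕ takes the minimum of its arguments and ⊗ takes their sum. Working out the expression ((10 ⊕ 2) ⊕ (-3 ⊗ 6)) gives 2.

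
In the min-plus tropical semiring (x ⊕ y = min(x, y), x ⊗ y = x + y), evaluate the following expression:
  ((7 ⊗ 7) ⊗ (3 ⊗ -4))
((7 ⊗ 7) ⊗ (3 ⊗ -4)) = 13

Expand innermost to outermost. Recall ⊕ takes the minimum of its arguments and ⊗ takes their sum. Working out the expression ((7 ⊗ 7) ⊗ (3 ⊗ -4)) gives 13.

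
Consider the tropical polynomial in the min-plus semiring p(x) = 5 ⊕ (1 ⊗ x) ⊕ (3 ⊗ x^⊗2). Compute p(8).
p(8) = 5

A tropical monomial a ⊗ x^⊗i evaluates to a + i · x. Evaluating each term at x = 8:
  Term 0 contributes 5 + 0 · 8 = 5
  Term 1 contributes 1 + 1 · 8 = 9
  Term 2 contributes 3 + 2 · 8 = 19
p(8) = ⊕ of these = min[5, 9, 19] = 5.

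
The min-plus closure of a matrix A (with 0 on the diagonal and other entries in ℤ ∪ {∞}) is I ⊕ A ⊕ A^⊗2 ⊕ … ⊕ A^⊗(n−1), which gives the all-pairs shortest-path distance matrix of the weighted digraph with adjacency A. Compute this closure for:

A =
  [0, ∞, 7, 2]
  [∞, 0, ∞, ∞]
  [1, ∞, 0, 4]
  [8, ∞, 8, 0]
Closure =
  [0, ∞, 7, 2]
  [∞, 0, ∞, ∞]
  [1, ∞, 0, 3]
  [8, ∞, 8, 0]

This is the Floyd-Warshall all-pairs shortest-path computation. For each intermediate vertex k = 0, 1, …, 3, update dist[i][j] ← min(dist[i][j], dist[i][k] + dist[k][j]). The final matrix gives, for each (i, j), the minimum total weight of any directed path from i to j (possibly empty when i = j).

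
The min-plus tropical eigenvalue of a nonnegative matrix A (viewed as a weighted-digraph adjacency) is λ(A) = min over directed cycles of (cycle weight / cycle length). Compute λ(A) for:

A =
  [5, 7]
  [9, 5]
λ(A) = 5

Enumerate directed cycles and compute their means (weight / length). Sample:
  cycle 0 → 0: weight = 5, length = 1, mean = 5/1 ≈ 5.000
  cycle 1 → 1: weight = 5, length = 1, mean = 5/1 ≈ 5.000
  cycle 0 → 1 → 0: weight = 16, length = 2, mean = 16/2 ≈ 8.000
  cycle 1 → 0 → 1: weight = 16, length = 2, mean = 16/2 ≈ 8.000
Minimum mean = 5.000, attained e.g. along the cycle 0 → 0 with weight 5 and length 1. So λ(A) = 5/1 = 5.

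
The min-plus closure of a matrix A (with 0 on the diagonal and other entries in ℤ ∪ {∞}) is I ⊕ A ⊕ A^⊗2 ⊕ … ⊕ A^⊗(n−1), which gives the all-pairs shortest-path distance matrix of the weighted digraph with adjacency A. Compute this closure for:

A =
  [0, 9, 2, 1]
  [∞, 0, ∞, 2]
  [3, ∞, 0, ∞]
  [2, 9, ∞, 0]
Closure =
  [0, 9, 2, 1]
  [4, 0, 6, 2]
  [3, 12, 0, 4]
  [2, 9, 4, 0]

This is the Floyd-Warshall all-pairs shortest-path computation. For each intermediate vertex k = 0, 1, …, 3, update dist[i][j] ← min(dist[i][j], dist[i][k] + dist[k][j]). The final matrix gives, for each (i, j), the minimum total weight of any directed path from i to j (possibly empty when i = j).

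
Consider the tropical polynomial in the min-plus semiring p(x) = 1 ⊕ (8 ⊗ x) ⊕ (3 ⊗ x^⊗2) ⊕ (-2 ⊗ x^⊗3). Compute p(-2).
p(-2) = -8

A tropical monomial a ⊗ x^⊗i evaluates to a + i · x. Evaluating each term at x = -2:
  Term 0 contributes 1 + 0 · -2 = 1
  Term 1 contributes 8 + 1 · -2 = 6
  Term 2 contributes 3 + 2 · -2 = -1
  Term 3 contributes -2 + 3 · -2 = -8
p(-2) = ⊕ of these = min[1, 6, -1, -8] = -8.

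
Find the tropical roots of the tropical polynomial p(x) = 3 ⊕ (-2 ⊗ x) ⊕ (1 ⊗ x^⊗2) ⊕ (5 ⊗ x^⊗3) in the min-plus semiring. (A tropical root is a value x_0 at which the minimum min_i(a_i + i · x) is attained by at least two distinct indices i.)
Roots: {-4, -3, 5}

Each tropical root is a break point of the lower envelope of the lines y = a_i + i · x (there are 4 lines, with slopes 0, 1, ..., 3). Only the lines that attain the minimum somewhere contribute to roots; other lines are dominated. Here the surviving (envelope) indices are i = 3, i = 2, i = 1, i = 0.
Intersections between consecutive envelope lines give the roots: for adjacent envelope indices i < j the intersection is x = (a_i − a_j) / (j − i). Reading off the sorted break points: {-4, -3, 5}.
Verification: at each break x_0, at least two indices attain the minimum of min_i(a_i + i · x_0).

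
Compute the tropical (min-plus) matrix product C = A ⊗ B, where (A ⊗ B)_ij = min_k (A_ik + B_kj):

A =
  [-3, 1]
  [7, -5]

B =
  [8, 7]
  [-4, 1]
A ⊗ B =
  [-3, 2]
  [-9, -4]

Apply the min-plus product entry-by-entry:
  C[0][0] = min over k of (A[0][0] + B[0][0] = -3 + 8 = 5, A[0][1] + B[1][0] = 1 + -4 = -3) = -3 (attained at k = 1)
  C[0][1] = min over k of (A[0][0] + B[0][1] = -3 + 7 = 4, A[0][1] + B[1][1] = 1 + 1 = 2) = 2 (attained at k = 1)
  C[1][0] = min over k of (A[1][0] + B[0][0] = 7 + 8 = 15, A[1][1] + B[1][0] = -5 + -4 = -9) = -9 (attained at k = 1)
  C[1][1] = min over k of (A[1][0] + B[0][1] = 7 + 7 = 14, A[1][1] + B[1][1] = -5 + 1 = -4) = -4 (attained at k = 1)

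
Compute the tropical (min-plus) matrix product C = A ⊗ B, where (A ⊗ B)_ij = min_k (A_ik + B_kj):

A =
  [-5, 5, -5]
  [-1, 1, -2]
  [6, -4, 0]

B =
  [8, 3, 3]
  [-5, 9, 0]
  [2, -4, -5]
A ⊗ B =
  [-3, -9, -10]
  [-4, -6, -7]
  [-9, -4, -5]

Apply the min-plus product entry-by-entry:
  C[0][0] = min over k of (A[0][0] + B[0][0] = -5 + 8 = 3, A[0][1] + B[1][0] = 5 + -5 = 0, A[0][2] + B[2][0] = -5 + 2 = -3) = -3 (attained at k = 2)
  C[0][1] = min over k of (A[0][0] + B[0][1] = -5 + 3 = -2, A[0][1] + B[1][1] = 5 + 9 = 14, A[0][2] + B[2][1] = -5 + -4 = -9) = -9 (attained at k = 2)
  C[0][2] = min over k of (A[0][0] + B[0][2] = -5 + 3 = -2, A[0][1] + B[1][2] = 5 + 0 = 5, A[0][2] + B[2][2] = -5 + -5 = -10) = -10 (attained at k = 2)
  C[1][0] = min over k of (A[1][0] + B[0][0] = -1 + 8 = 7, A[1][1] + B[1][0] = 1 + -5 = -4, A[1][2] + B[2][0] = -2 + 2 = 0) = -4 (attained at k = 1)
  C[1][1] = min over k of (A[1][0] + B[0][1] = -1 + 3 = 2, A[1][1] + B[1][1] = 1 + 9 = 10, A[1][2] + B[2][1] = -2 + -4 = -6) = -6 (attained at k = 2)
  C[1][2] = min over k of (A[1][0] + B[0][2] = -1 + 3 = 2, A[1][1] + B[1][2] = 1 + 0 = 1, A[1][2] + B[2][2] = -2 + -5 = -7) = -7 (attained at k = 2)
  C[2][0] = min over k of (A[2][0] + B[0][0] = 6 + 8 = 14, A[2][1] + B[1][0] = -4 + -5 = -9, A[2][2] + B[2][0] = 0 + 2 = 2) = -9 (attained at k = 1)
  C[2][1] = min over k of (A[2][0] + B[0][1] = 6 + 3 = 9, A[2][1] + B[1][1] = -4 + 9 = 5, A[2][2] + B[2][1] = 0 + -4 = -4) = -4 (attained at k = 2)
  C[2][2] = min over k of (A[2][0] + B[0][2] = 6 + 3 = 9, A[2][1] + B[1][2] = -4 + 0 = -4, A[2][2] + B[2][2] = 0 + -5 = -5) = -5 (attained at k = 2)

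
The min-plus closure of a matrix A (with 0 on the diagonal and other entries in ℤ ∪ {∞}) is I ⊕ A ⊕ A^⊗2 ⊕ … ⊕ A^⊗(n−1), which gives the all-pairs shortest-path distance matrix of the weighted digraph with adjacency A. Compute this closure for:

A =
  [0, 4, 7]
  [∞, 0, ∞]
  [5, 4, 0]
Closure =
  [0, 4, 7]
  [∞, 0, ∞]
  [5, 4, 0]

This is the Floyd-Warshall all-pairs shortest-path computation. For each intermediate vertex k = 0, 1, …, 2, update dist[i][j] ← min(dist[i][j], dist[i][k] + dist[k][j]). The final matrix gives, for each (i, j), the minimum total weight of any directed path from i to j (possibly empty when i = j).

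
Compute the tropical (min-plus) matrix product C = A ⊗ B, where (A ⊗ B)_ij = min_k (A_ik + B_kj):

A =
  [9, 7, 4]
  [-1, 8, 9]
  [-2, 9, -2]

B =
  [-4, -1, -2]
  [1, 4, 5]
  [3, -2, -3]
A ⊗ B =
  [5, 2, 1]
  [-5, -2, -3]
  [-6, -4, -5]

Apply the min-plus product entry-by-entry:
  C[0][0] = min over k of (A[0][0] + B[0][0] = 9 + -4 = 5, A[0][1] + B[1][0] = 7 + 1 = 8, A[0][2] + B[2][0] = 4 + 3 = 7) = 5 (attained at k = 0)
  C[0][1] = min over k of (A[0][0] + B[0][1] = 9 + -1 = 8, A[0][1] + B[1][1] = 7 + 4 = 11, A[0][2] + B[2][1] = 4 + -2 = 2) = 2 (attained at k = 2)
  C[0][2] = min over k of (A[0][0] + B[0][2] = 9 + -2 = 7, A[0][1] + B[1][2] = 7 + 5 = 12, A[0][2] + B[2][2] = 4 + -3 = 1) = 1 (attained at k = 2)
  C[1][0] = min over k of (A[1][0] + B[0][0] = -1 + -4 = -5, A[1][1] + B[1][0] = 8 + 1 = 9, A[1][2] + B[2][0] = 9 + 3 = 12) = -5 (attained at k = 0)
  C[1][1] = min over k of (A[1][0] + B[0][1] = -1 + -1 = -2, A[1][1] + B[1][1] = 8 + 4 = 12, A[1][2] + B[2][1] = 9 + -2 = 7) = -2 (attained at k = 0)
  C[1][2] = min over k of (A[1][0] + B[0][2] = -1 + -2 = -3, A[1][1] + B[1][2] = 8 + 5 = 13, A[1][2] + B[2][2] = 9 + -3 = 6) = -3 (attained at k = 0)
  C[2][0] = min over k of (A[2][0] + B[0][0] = -2 + -4 = -6, A[2][1] + B[1][0] = 9 + 1 = 10, A[2][2] + B[2][0] = -2 + 3 = 1) = -6 (attained at k = 0)
  C[2][1] = min over k of (A[2][0] + B[0][1] = -2 + -1 = -3, A[2][1] + B[1][1] = 9 + 4 = 13, A[2][2] + B[2][1] = -2 + -2 = -4) = -4 (attained at k = 2)
  C[2][2] = min over k of (A[2][0] + B[0][2] = -2 + -2 = -4, A[2][1] + B[1][2] = 9 + 5 = 14, A[2][2] + B[2][2] = -2 + -3 = -5) = -5 (attained at k = 2)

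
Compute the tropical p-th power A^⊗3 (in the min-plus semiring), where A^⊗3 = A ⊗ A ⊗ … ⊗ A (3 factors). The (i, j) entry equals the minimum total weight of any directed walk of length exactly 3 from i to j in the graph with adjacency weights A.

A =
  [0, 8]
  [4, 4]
A^⊗3 =
  [0, 8]
  [4, 12]

Each entry (A^⊗3)_ij equals the minimum over all length-3 walks i = v_0 → v_1 → … → v_3 = j of Σ_t A[v_t][v_{t+1}]. For example, for (i, j) = (0, 1) we minimise over 4 possible intermediate vertex sequences; the minimum is 8, attained along the walk 0 → 0 → 0 → 1.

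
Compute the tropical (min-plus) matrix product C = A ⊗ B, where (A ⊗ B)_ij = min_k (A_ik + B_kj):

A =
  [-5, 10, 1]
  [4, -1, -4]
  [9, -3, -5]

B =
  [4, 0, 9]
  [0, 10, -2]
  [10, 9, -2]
A ⊗ B =
  [-1, -5, -1]
  [-1, 4, -6]
  [-3, 4, -7]

Apply the min-plus product entry-by-entry:
  C[0][0] = min over k of (A[0][0] + B[0][0] = -5 + 4 = -1, A[0][1] + B[1][0] = 10 + 0 = 10, A[0][2] + B[2][0] = 1 + 10 = 11) = -1 (attained at k = 0)
  C[0][1] = min over k of (A[0][0] + B[0][1] = -5 + 0 = -5, A[0][1] + B[1][1] = 10 + 10 = 20, A[0][2] + B[2][1] = 1 + 9 = 10) = -5 (attained at k = 0)
  C[0][2] = min over k of (A[0][0] + B[0][2] = -5 + 9 = 4, A[0][1] + B[1][2] = 10 + -2 = 8, A[0][2] + B[2][2] = 1 + -2 = -1) = -1 (attained at k = 2)
  C[1][0] = min over k of (A[1][0] + B[0][0] = 4 + 4 = 8, A[1][1] + B[1][0] = -1 + 0 = -1, A[1][2] + B[2][0] = -4 + 10 = 6) = -1 (attained at k = 1)
  C[1][1] = min over k of (A[1][0] + B[0][1] = 4 + 0 = 4, A[1][1] + B[1][1] = -1 + 10 = 9, A[1][2] + B[2][1] = -4 + 9 = 5) = 4 (attained at k = 0)
  C[1][2] = min over k of (A[1][0] + B[0][2] = 4 + 9 = 13, A[1][1] + B[1][2] = -1 + -2 = -3, A[1][2] + B[2][2] = -4 + -2 = -6) = -6 (attained at k = 2)
  C[2][0] = min over k of (A[2][0] + B[0][0] = 9 + 4 = 13, A[2][1] + B[1][0] = -3 + 0 = -3, A[2][2] + B[2][0] = -5 + 10 = 5) = -3 (attained at k = 1)
  C[2][1] = min over k of (A[2][0] + B[0][1] = 9 + 0 = 9, A[2][1] + B[1][1] = -3 + 10 = 7, A[2][2] + B[2][1] = -5 + 9 = 4) = 4 (attained at k = 2)
  C[2][2] = min over k of (A[2][0] + B[0][2] = 9 + 9 = 18, A[2][1] + B[1][2] = -3 + -2 = -5, A[2][2] + B[2][2] = -5 + -2 = -7) = -7 (attained at k = 2)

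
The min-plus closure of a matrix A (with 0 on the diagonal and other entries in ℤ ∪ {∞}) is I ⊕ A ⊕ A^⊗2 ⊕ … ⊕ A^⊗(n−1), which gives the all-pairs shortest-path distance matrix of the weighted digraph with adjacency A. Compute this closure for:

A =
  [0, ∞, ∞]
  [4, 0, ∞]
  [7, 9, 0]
Closure =
  [0, ∞, ∞]
  [4, 0, ∞]
  [7, 9, 0]

This is the Floyd-Warshall all-pairs shortest-path computation. For each intermediate vertex k = 0, 1, …, 2, update dist[i][j] ← min(dist[i][j], dist[i][k] + dist[k][j]). The final matrix gives, for each (i, j), the minimum total weight of any directed path from i to j (possibly empty when i = j).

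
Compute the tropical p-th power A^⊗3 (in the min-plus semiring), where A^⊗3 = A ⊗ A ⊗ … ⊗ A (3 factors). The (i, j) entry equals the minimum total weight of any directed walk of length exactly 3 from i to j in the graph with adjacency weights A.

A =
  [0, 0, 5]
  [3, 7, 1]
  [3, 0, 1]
A^⊗3 =
  [0, 0, 1]
  [3, 2, 2]
  [3, 1, 2]

Each entry (A^⊗3)_ij equals the minimum over all length-3 walks i = v_0 → v_1 → … → v_3 = j of Σ_t A[v_t][v_{t+1}]. For example, for (i, j) = (0, 2) we minimise over 9 possible intermediate vertex sequences; the minimum is 1, attained along the walk 0 → 0 → 1 → 2.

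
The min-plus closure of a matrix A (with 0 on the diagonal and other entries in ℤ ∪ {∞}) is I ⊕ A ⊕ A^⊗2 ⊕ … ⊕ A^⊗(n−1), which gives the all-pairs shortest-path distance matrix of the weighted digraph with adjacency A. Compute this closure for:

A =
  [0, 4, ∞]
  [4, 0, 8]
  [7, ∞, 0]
Closure =
  [0, 4, 12]
  [4, 0, 8]
  [7, 11, 0]

This is the Floyd-Warshall all-pairs shortest-path computation. For each intermediate vertex k = 0, 1, …, 2, update dist[i][j] ← min(dist[i][j], dist[i][k] + dist[k][j]). The final matrix gives, for each (i, j), the minimum total weight of any directed path from i to j (possibly empty when i = j).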